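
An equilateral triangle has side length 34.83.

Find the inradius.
r = Area/s with s the semi-perimeter.
Area = (√3/4)·34.83² = (√3/4)·1213.1289 ≈ 0.433013·1213.1289 ≈ 525.3
s = 3·34.83/2 = 52.245
r ≈ 525.3/52.245 ≈ 10.0546
(Equivalently r = side/(2√3) = 34.83/3.4641 ≈ 10.0546.)

r = 10.05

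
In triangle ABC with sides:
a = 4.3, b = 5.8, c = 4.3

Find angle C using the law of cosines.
c² = a² + b² − 2ab·cos(C)  ⇒  cos(C) = (a² + b² − c²)/(2ab)
cos(C) = (4.3² + 5.8² − 4.3²)/(2·4.3·5.8) = (18.49 + 33.64 − 18.49)/49.88 = 33.64/49.88 ≈ 0.674419
C = arccos(0.674419) ≈ 47.591°

C = 47.59°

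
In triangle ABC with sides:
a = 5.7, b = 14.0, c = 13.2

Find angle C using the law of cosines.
c² = a² + b² − 2ab·cos(C)  ⇒  cos(C) = (a² + b² − c²)/(2ab)
cos(C) = (5.7² + 14.0² − 13.2²)/(2·5.7·14.0) = (32.49 + 196 − 174.24)/159.6 = 54.25/159.6 ≈ 0.339912
C = arccos(0.339912) ≈ 70.1285°

C = 70.13°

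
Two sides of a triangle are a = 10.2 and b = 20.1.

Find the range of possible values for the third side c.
Triangle inequality: |a − b| < c < a + b
|a − b| = |10.2 − 20.1| = 9.9
a + b = 10.2 + 20.1 = 30.3

9.9 < c < 30.3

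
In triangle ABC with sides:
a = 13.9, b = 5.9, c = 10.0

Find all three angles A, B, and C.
Law of cosines for each angle (a² = 193.21, b² = 34.81, c² = 100):
cos(A) = (b² + c² − a²)/(2bc) = (34.81 + 100 − 193.21)/(2·5.9·10.0) = -58.4/118 ≈ -0.494915  ⇒  A ≈ 119.664°
cos(B) = (a² + c² − b²)/(2ac) = (193.21 + 100 − 34.81)/(2·13.9·10.0) = 258.4/278 ≈ 0.929496  ⇒  B ≈ 21.6436°
cos(C) = (a² + b² − c²)/(2ab) = (193.21 + 34.81 − 100)/(2·13.9·5.9) = 128.02/164.02 ≈ 0.780515  ⇒  C ≈ 38.6923°
Check: A + B + C ≈ 180°

A = 119.7°, B = 21.64°, C = 38.69°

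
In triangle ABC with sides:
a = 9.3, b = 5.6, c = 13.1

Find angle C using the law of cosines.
c² = a² + b² − 2ab·cos(C)  ⇒  cos(C) = (a² + b² − c²)/(2ab)
cos(C) = (9.3² + 5.6² − 13.1²)/(2·9.3·5.6) = (86.49 + 31.36 − 171.61)/104.16 = -53.76/104.16 ≈ -0.516129
C = arccos(-0.516129) ≈ 121.073°

C = 121.1°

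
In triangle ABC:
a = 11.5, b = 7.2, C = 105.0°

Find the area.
Two sides and the included angle (SAS): A = ½·a·b·sin(C) = ½·11.5·7.2·sin(105.0°)
sin(105.0°) ≈ 0.965926
A ≈ ½·82.8·0.965926 = 41.4·0.965926 ≈ 39.9893

Area = 39.99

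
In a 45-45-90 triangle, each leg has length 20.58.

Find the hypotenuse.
In a 45-45-90 triangle the sides are in ratio 1 : 1 : √2, so hypotenuse = leg·√2.
Hypotenuse = 20.58·√2 ≈ 20.58·1.41421 ≈ 29.1045

Hypotenuse = 20.58√2 = 29.1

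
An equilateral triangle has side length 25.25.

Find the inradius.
r = Area/s with s the semi-perimeter.
Area = (√3/4)·25.25² = (√3/4)·637.5625 ≈ 0.433013·637.5625 ≈ 276.073
s = 3·25.25/2 = 37.875
r ≈ 276.073/37.875 ≈ 7.28905
(Equivalently r = side/(2√3) = 25.25/3.4641 ≈ 7.28905.)

r = 7.289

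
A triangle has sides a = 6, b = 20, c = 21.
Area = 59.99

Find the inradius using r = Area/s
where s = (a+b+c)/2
s = (6 + 20 + 21)/2 = 47/2 = 23.5
r = Area/s = 59.99/23.5 ≈ 2.55277

r = 2.553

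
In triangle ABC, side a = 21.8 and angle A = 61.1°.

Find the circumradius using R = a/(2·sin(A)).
R = a/(2·sin(A)) = 21.8/(2·sin(61.1°))
sin(61.1°) ≈ 0.875465
R ≈ 21.8/(2·0.875465) = 21.8/1.75093 ≈ 12.4505

R = 12.45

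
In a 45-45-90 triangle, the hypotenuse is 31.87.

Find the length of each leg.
In a 45-45-90 triangle hypotenuse = leg·√2, so leg = hypotenuse/√2.
Leg = 31.87/√2 ≈ 31.87/1.41421 ≈ 22.5355

Each leg = 22.54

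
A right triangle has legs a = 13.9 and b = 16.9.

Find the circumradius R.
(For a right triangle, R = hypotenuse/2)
Hypotenuse c = √(a² + b²) = √(193.21 + 285.61) = √478.82 ≈ 21.882
R = c/2 ≈ 21.882/2 ≈ 10.941

R = 10.94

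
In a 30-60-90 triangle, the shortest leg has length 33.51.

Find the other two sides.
In a 30-60-90 triangle the sides are in ratio 1 : √3 : 2 (short leg : long leg : hypotenuse).
Long leg = 33.51·√3 ≈ 33.51·1.73205 ≈ 58.041
Hypotenuse = 2·33.51 = 67.02

Long leg = 33.51√3 = 58.04, Hypotenuse = 67.02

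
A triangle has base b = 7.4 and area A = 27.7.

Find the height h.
A = ½·b·h  ⇒  h = 2A/b = 2·27.7/7.4 = 55.4/7.4 ≈ 7.48649

h = 7.486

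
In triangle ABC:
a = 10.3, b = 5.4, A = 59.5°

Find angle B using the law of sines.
a/sin(A) = b/sin(B)  ⇒  sin(B) = b·sin(A)/a = 5.4·sin(59.5°)/10.3
sin(59.5°) ≈ 0.861629
sin(B) ≈ 5.4·0.861629/10.3 ≈ 4.6528/10.3 ≈ 0.451728
B = arcsin(0.451728) ≈ 26.8546°
(Since b ≤ a we need B ≤ A, so the obtuse alternative 180° − 26.8546° ≈ 153.145° is rejected.)

B = 26.85°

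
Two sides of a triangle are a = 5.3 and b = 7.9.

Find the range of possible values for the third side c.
Triangle inequality: |a − b| < c < a + b
|a − b| = |5.3 − 7.9| = 2.6
a + b = 5.3 + 7.9 = 13.2

2.6 < c < 13.2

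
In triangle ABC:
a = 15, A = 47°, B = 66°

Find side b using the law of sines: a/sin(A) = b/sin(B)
a/sin(A) = b/sin(B)  ⇒  b = a·sin(B)/sin(A) = 15·sin(66°)/sin(47°)
sin(66°) ≈ 0.913545, sin(47°) ≈ 0.731354
b ≈ 15·0.913545/0.731354 ≈ 13.7032/0.731354 ≈ 18.7367

b = 18.74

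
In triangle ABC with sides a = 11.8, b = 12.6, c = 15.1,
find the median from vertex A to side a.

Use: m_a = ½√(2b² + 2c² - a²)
m_a = ½√(2·12.6² + 2·15.1² − 11.8²) = ½√(2·158.76 + 2·228.01 − 139.24) = ½√(317.52 + 456.02 − 139.24) = ½√634.3
√634.3 ≈ 25.1853, so m_a ≈ 12.5927

m_a = 12.59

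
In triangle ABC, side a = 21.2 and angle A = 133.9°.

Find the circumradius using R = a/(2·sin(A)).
R = a/(2·sin(A)) = 21.2/(2·sin(133.9°))
sin(133.9°) ≈ 0.720551
R ≈ 21.2/(2·0.720551) = 21.2/1.4411 ≈ 14.711

R = 14.71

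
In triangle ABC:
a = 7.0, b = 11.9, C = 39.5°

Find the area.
Two sides and the included angle (SAS): A = ½·a·b·sin(C) = ½·7.0·11.9·sin(39.5°)
sin(39.5°) ≈ 0.636078
A ≈ ½·83.3·0.636078 = 41.65·0.636078 ≈ 26.4927

Area = 26.49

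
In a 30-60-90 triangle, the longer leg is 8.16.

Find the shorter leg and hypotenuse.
In a 30-60-90 triangle the sides are in ratio 1 : √3 : 2, so short leg = long leg/√3 and hypotenuse = 2·(short leg).
Short leg = 8.16/√3 ≈ 8.16/1.73205 ≈ 4.71118
Hypotenuse = 2·4.71118 ≈ 9.42236

Short leg = 4.711, Hypotenuse = 9.422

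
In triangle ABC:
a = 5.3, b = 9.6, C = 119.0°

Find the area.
Two sides and the included angle (SAS): A = ½·a·b·sin(C) = ½·5.3·9.6·sin(119.0°)
sin(119.0°) ≈ 0.87462
A ≈ ½·50.88·0.87462 = 25.44·0.87462 ≈ 22.2503

Area = 22.25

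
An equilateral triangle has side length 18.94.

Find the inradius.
r = Area/s with s the semi-perimeter.
Area = (√3/4)·18.94² = (√3/4)·358.7236 ≈ 0.433013·358.7236 ≈ 155.332
s = 3·18.94/2 = 28.41
r ≈ 155.332/28.41 ≈ 5.46751
(Equivalently r = side/(2√3) = 18.94/3.4641 ≈ 5.46751.)

r = 5.468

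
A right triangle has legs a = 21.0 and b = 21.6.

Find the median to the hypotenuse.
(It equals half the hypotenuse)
Hypotenuse c = √(a² + b²) = √(441 + 466.56) = √907.56 ≈ 30.1257
Median to hypotenuse = c/2 ≈ 30.1257/2 ≈ 15.0629

Median = 15.06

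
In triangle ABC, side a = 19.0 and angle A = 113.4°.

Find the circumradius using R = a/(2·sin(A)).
R = a/(2·sin(A)) = 19.0/(2·sin(113.4°))
sin(113.4°) ≈ 0.917755
R ≈ 19.0/(2·0.917755) = 19.0/1.83551 ≈ 10.3514

R = 10.35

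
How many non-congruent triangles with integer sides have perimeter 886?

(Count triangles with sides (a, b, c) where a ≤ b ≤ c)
Let a ≤ b ≤ c with a + b + c = 886. The only binding inequality is a + b > c, i.e. 886 − c > c, so c < 886/2; and c ≥ 886/3 since c is the largest side.
So 296 ≤ c ≤ 442. For each c, b runs from ⌈(886 − c)/2⌉ up to c (then a = 886 − b − c satisfies 1 ≤ a ≤ b automatically), giving c − ⌈(886 − c)/2⌉ + 1 choices.
Summing over c: 2 + 3 + 5 + 6 + … + 219 + 221  (147 terms, c = 296, …, 442) = 16354
Check (closed form: nearest integer to p²/48 for even p, (p+3)²/48 for odd p): 886²/48 = 784996/48 ≈ 16354.08 → 16354

16354 triangles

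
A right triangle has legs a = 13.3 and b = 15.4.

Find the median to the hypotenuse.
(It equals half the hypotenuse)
Hypotenuse c = √(a² + b²) = √(176.89 + 237.16) = √414.05 ≈ 20.3482
Median to hypotenuse = c/2 ≈ 20.3482/2 ≈ 10.1741

Median = 10.17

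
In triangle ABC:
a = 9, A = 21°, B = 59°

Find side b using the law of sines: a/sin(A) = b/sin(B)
a/sin(A) = b/sin(B)  ⇒  b = a·sin(B)/sin(A) = 9·sin(59°)/sin(21°)
sin(59°) ≈ 0.857167, sin(21°) ≈ 0.358368
b ≈ 9·0.857167/0.358368 ≈ 7.71451/0.358368 ≈ 21.5268

b = 21.53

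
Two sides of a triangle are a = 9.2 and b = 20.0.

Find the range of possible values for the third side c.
Triangle inequality: |a − b| < c < a + b
|a − b| = |9.2 − 20.0| = 10.8
a + b = 9.2 + 20.0 = 29.2

10.8 < c < 29.2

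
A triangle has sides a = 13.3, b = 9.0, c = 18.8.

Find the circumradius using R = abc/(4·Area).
First find the area with Heron's formula.
s = (13.3 + 9.0 + 18.8)/2 = 20.55
Area = √(s(s−a)(s−b)(s−c)) = √(20.55·7.25·11.55·1.75) ≈ √3011.41 ≈ 54.8763
abc = 13.3·9.0·18.8 = 2250.36
R = abc/(4·Area) ≈ 2250.36/(4·54.8763) = 2250.36/219.505 ≈ 10.252

R = 10.25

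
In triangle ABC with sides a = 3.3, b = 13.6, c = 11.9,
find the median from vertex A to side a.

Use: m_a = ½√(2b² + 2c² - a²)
m_a = ½√(2·13.6² + 2·11.9² − 3.3²) = ½√(2·184.96 + 2·141.61 − 10.89) = ½√(369.92 + 283.22 − 10.89) = ½√642.25
√642.25 ≈ 25.3427, so m_a ≈ 12.6713

m_a = 12.67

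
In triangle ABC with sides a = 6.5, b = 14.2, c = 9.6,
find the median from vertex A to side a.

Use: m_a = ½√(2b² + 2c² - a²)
m_a = ½√(2·14.2² + 2·9.6² − 6.5²) = ½√(2·201.64 + 2·92.16 − 42.25) = ½√(403.28 + 184.32 − 42.25) = ½√545.35
√545.35 ≈ 23.3527, so m_a ≈ 11.6764

m_a = 11.68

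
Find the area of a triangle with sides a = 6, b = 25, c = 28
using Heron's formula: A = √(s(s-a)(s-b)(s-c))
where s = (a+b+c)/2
s = (6 + 25 + 28)/2 = 59/2 = 29.5
s − a = 23.5, s − b = 4.5, s − c = 1.5
s(s−a)(s−b)(s−c) = 29.5·23.5·4.5·1.5 = 4679.4375
Area = √4679.4375 ≈ 68.4064

s = 29.5, Area = 68.41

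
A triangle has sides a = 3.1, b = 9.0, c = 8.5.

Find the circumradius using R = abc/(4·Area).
First find the area with Heron's formula.
s = (3.1 + 9.0 + 8.5)/2 = 10.3
Area = √(s(s−a)(s−b)(s−c)) = √(10.3·7.2·1.3·1.8) ≈ √173.534 ≈ 13.1732
abc = 3.1·9.0·8.5 = 237.15
R = abc/(4·Area) ≈ 237.15/(4·13.1732) = 237.15/52.693 ≈ 4.5006

R = 4.501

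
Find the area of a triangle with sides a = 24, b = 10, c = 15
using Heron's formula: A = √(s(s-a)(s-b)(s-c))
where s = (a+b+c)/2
s = (24 + 10 + 15)/2 = 49/2 = 24.5
s − a = 0.5, s − b = 14.5, s − c = 9.5
s(s−a)(s−b)(s−c) = 24.5·0.5·14.5·9.5 = 1687.4375
Area = √1687.4375 ≈ 41.0784

s = 24.5, Area = 41.08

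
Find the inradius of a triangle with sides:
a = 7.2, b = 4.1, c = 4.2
r = Area/s where s is the semi-perimeter.
s = (7.2 + 4.1 + 4.2)/2 = 15.5/2 = 7.75
Area = √(s(s−a)(s−b)(s−c)) = √(7.75·0.55·3.65·3.55) ≈ √55.2313 ≈ 7.43178
r ≈ 7.43178/7.75 ≈ 0.958939

r = 0.9589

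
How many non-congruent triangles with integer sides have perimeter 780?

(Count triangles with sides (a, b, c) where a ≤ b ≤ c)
Let a ≤ b ≤ c with a + b + c = 780. The only binding inequality is a + b > c, i.e. 780 − c > c, so c < 780/2; and c ≥ 780/3 since c is the largest side.
So 260 ≤ c ≤ 389. For each c, b runs from ⌈(780 − c)/2⌉ up to c (then a = 780 − b − c satisfies 1 ≤ a ≤ b automatically), giving c − ⌈(780 − c)/2⌉ + 1 choices.
Summing over c: 1 + 2 + 4 + 5 + … + 193 + 194  (130 terms, c = 260, …, 389) = 12675
Check (closed form: nearest integer to p²/48 for even p, (p+3)²/48 for odd p): 780²/48 = 608400/48 ≈ 12675.00 → 12675

12675 triangles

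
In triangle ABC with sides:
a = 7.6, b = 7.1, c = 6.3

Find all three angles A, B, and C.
Law of cosines for each angle (a² = 57.76, b² = 50.41, c² = 39.69):
cos(A) = (b² + c² − a²)/(2bc) = (50.41 + 39.69 − 57.76)/(2·7.1·6.3) = 32.34/89.46 ≈ 0.361502  ⇒  A ≈ 68.8075°
cos(B) = (a² + c² − b²)/(2ac) = (57.76 + 39.69 − 50.41)/(2·7.6·6.3) = 47.04/95.76 ≈ 0.491228  ⇒  B ≈ 60.5787°
cos(C) = (a² + b² − c²)/(2ab) = (57.76 + 50.41 − 39.69)/(2·7.6·7.1) = 68.48/107.92 ≈ 0.634544  ⇒  C ≈ 50.6138°
Check: A + B + C ≈ 180°

A = 68.81°, B = 60.58°, C = 50.61°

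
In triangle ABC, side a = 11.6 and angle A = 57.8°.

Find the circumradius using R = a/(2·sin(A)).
R = a/(2·sin(A)) = 11.6/(2·sin(57.8°))
sin(57.8°) ≈ 0.846193
R ≈ 11.6/(2·0.846193) = 11.6/1.69239 ≈ 6.85423

R = 6.854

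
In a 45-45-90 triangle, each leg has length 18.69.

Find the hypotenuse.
In a 45-45-90 triangle the sides are in ratio 1 : 1 : √2, so hypotenuse = leg·√2.
Hypotenuse = 18.69·√2 ≈ 18.69·1.41421 ≈ 26.4317

Hypotenuse = 18.69√2 = 26.43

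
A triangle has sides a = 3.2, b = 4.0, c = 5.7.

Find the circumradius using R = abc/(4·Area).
First find the area with Heron's formula.
s = (3.2 + 4.0 + 5.7)/2 = 6.45
Area = √(s(s−a)(s−b)(s−c)) = √(6.45·3.25·2.45·0.75) ≈ √38.5186 ≈ 6.20633
abc = 3.2·4.0·5.7 = 72.96
R = abc/(4·Area) ≈ 72.96/(4·6.20633) = 72.96/24.8253 ≈ 2.93893

R = 2.939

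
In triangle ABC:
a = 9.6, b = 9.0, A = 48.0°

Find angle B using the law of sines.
a/sin(A) = b/sin(B)  ⇒  sin(B) = b·sin(A)/a = 9.0·sin(48.0°)/9.6
sin(48.0°) ≈ 0.743145
sin(B) ≈ 9.0·0.743145/9.6 ≈ 6.6883/9.6 ≈ 0.696698
B = arcsin(0.696698) ≈ 44.1627°
(Since b ≤ a we need B ≤ A, so the obtuse alternative 180° − 44.1627° ≈ 135.837° is rejected.)

B = 44.16°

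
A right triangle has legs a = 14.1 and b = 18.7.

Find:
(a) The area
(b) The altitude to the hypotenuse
(a) The legs are perpendicular, so Area = ½·a·b = ½·14.1·18.7 = ½·263.67 = 131.835
(b) Hypotenuse c = √(a² + b²) = √(198.81 + 349.69) = √548.5 ≈ 23.4201
    Area = ½·c·h_c  ⇒  h_c = 2·Area/c = 263.67/23.4201 ≈ 11.2583

Area = 131.835, h_c = 11.26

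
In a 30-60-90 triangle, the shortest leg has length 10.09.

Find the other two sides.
In a 30-60-90 triangle the sides are in ratio 1 : √3 : 2 (short leg : long leg : hypotenuse).
Long leg = 10.09·√3 ≈ 10.09·1.73205 ≈ 17.4764
Hypotenuse = 2·10.09 = 20.18

Long leg = 10.09√3 = 17.48, Hypotenuse = 20.18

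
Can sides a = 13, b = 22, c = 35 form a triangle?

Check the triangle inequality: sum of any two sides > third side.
a + b vs c: 13 + 22 = 35 ≤ 35  ✗
a + c vs b: 13 + 35 = 48 > 22  ✓
b + c vs a: 22 + 35 = 57 > 13  ✓

No: 13 + 22 = 35 is not > 35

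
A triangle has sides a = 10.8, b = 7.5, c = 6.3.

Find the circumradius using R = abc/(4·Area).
First find the area with Heron's formula.
s = (10.8 + 7.5 + 6.3)/2 = 12.3
Area = √(s(s−a)(s−b)(s−c)) = √(12.3·1.5·4.8·6) ≈ √531.36 ≈ 23.0512
abc = 10.8·7.5·6.3 = 510.3
R = abc/(4·Area) ≈ 510.3/(4·23.0512) = 510.3/92.205 ≈ 5.53441

R = 5.534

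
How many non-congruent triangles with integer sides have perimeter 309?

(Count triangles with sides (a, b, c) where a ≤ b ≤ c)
Let a ≤ b ≤ c with a + b + c = 309. The only binding inequality is a + b > c, i.e. 309 − c > c, so c < 309/2; and c ≥ 309/3 since c is the largest side.
So 103 ≤ c ≤ 154. For each c, b runs from ⌈(309 − c)/2⌉ up to c (then a = 309 − b − c satisfies 1 ≤ a ≤ b automatically), giving c − ⌈(309 − c)/2⌉ + 1 choices.
Summing over c: 1 + 2 + 4 + 5 + … + 76 + 77  (52 terms, c = 103, …, 154) = 2028
Check (closed form: nearest integer to p²/48 for even p, (p+3)²/48 for odd p): (309+3)²/48 = 312²/48 = 97344/48 ≈ 2028.00 → 2028

2028 triangles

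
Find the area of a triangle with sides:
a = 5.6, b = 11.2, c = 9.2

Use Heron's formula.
s = (5.6 + 11.2 + 9.2)/2 = 26/2 = 13
s − a = 7.4, s − b = 1.8, s − c = 3.8
s(s−a)(s−b)(s−c) = 13·7.4·1.8·3.8 ≈ 658.008
Area = √658.008 ≈ 25.6517

Area = 25.65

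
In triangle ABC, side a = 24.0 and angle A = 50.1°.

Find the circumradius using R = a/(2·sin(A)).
R = a/(2·sin(A)) = 24.0/(2·sin(50.1°))
sin(50.1°) ≈ 0.767165
R ≈ 24.0/(2·0.767165) = 24.0/1.53433 ≈ 15.642

R = 15.64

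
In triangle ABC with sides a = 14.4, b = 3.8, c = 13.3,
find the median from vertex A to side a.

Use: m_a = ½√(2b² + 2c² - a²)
m_a = ½√(2·3.8² + 2·13.3² − 14.4²) = ½√(2·14.44 + 2·176.89 − 207.36) = ½√(28.88 + 353.78 − 207.36) = ½√175.3
√175.3 ≈ 13.2401, so m_a ≈ 6.62005

m_a = 6.62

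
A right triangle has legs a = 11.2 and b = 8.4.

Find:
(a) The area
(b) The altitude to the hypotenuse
(a) The legs are perpendicular, so Area = ½·a·b = ½·11.2·8.4 = ½·94.08 = 47.04
(b) Hypotenuse c = √(a² + b²) = √(125.44 + 70.56) = √196 ≈ 14
    Area = ½·c·h_c  ⇒  h_c = 2·Area/c = 94.08/14 ≈ 6.72

Area = 47.04, h_c = 6.72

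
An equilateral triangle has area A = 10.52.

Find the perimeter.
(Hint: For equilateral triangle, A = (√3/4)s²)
A = (√3/4)s²  ⇒  s² = 4A/√3 = 4·10.52/√3 = 42.08/1.73205 ≈ 24.2949
s ≈ √24.2949 ≈ 4.92899
Perimeter = 3s ≈ 3·4.92899 ≈ 14.787

Perimeter = 14.79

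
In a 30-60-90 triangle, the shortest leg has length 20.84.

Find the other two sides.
In a 30-60-90 triangle the sides are in ratio 1 : √3 : 2 (short leg : long leg : hypotenuse).
Long leg = 20.84·√3 ≈ 20.84·1.73205 ≈ 36.0959
Hypotenuse = 2·20.84 = 41.68

Long leg = 20.84√3 = 36.1, Hypotenuse = 41.68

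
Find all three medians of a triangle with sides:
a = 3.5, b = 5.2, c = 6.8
Median formula: m_a = ½√(2b² + 2c² − a²) (and cyclically). a² = 12.25, b² = 27.04, c² = 46.24.
m_a = ½√(2·27.04 + 2·46.24 − 12.25) = ½√134.31 ≈ ½·11.5892 ≈ 5.79461
m_b = ½√(2·12.25 + 2·46.24 − 27.04) = ½√89.94 ≈ ½·9.48367 ≈ 4.74184
m_c = ½√(2·12.25 + 2·27.04 − 46.24) = ½√32.34 ≈ ½·5.68683 ≈ 2.84341

m_a = 5.795, m_b = 4.742, m_c = 2.843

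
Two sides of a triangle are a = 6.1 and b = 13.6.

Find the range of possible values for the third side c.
Triangle inequality: |a − b| < c < a + b
|a − b| = |6.1 − 13.6| = 7.5
a + b = 6.1 + 13.6 = 19.7

7.5 < c < 19.7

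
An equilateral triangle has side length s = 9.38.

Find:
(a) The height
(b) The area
(a) The height splits the triangle into two 30-60-90 halves: h = s·√3/2 = 9.38·1.73205/2 ≈ 16.2466/2 ≈ 8.12332
(b) Area = (√3/4)·s² = (√3/4)·9.38² = (√3/4)·87.9844 ≈ 0.433013·87.9844 ≈ 38.0984

Height = 8.123, Area = 38.1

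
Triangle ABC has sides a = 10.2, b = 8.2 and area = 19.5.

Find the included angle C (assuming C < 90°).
Area = ½·a·b·sin(C)  ⇒  sin(C) = 2·Area/(a·b) = 2·19.5/(10.2·8.2) = 39/83.64 ≈ 0.466284
C = arcsin(0.466284) ≈ 27.7934° (taking the acute solution since C < 90°)

C = 27.79°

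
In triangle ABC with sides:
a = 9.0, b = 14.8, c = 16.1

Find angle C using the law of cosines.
c² = a² + b² − 2ab·cos(C)  ⇒  cos(C) = (a² + b² − c²)/(2ab)
cos(C) = (9.0² + 14.8² − 16.1²)/(2·9.0·14.8) = (81 + 219.04 − 259.21)/266.4 = 40.83/266.4 ≈ 0.153266
C = arccos(0.153266) ≈ 81.1838°

C = 81.18°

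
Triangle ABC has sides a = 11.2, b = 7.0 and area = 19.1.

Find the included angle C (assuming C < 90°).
Area = ½·a·b·sin(C)  ⇒  sin(C) = 2·Area/(a·b) = 2·19.1/(11.2·7.0) = 38.2/78.4 ≈ 0.487245
C = arcsin(0.487245) ≈ 29.1597° (taking the acute solution since C < 90°)

C = 29.16°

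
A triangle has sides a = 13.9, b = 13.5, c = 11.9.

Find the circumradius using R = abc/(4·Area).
First find the area with Heron's formula.
s = (13.9 + 13.5 + 11.9)/2 = 19.65
Area = √(s(s−a)(s−b)(s−c)) = √(19.65·5.75·6.15·7.75) ≈ √5385.27 ≈ 73.3844
abc = 13.9·13.5·11.9 = 2233.035
R = abc/(4·Area) ≈ 2233.035/(4·73.3844) = 2233.035/293.538 ≈ 7.60732

R = 7.607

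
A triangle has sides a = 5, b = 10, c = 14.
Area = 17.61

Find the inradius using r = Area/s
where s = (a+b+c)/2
s = (5 + 10 + 14)/2 = 29/2 = 14.5
r = Area/s = 17.61/14.5 ≈ 1.21448

r = 1.214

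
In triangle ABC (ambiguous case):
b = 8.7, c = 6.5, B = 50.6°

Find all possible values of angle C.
b/sin(B) = c/sin(C)  ⇒  sin(C) = c·sin(B)/b = 6.5·sin(50.6°)/8.7
sin(50.6°) ≈ 0.772734
sin(C) ≈ 6.5·0.772734/8.7 ≈ 5.02277/8.7 ≈ 0.57733
Candidate 1: C₁ = arcsin(0.57733) ≈ 35.2629°  →  A = 180° − 50.6° − 35.2629° ≈ 94.1371° > 0, valid
Candidate 2: C₂ = 180° − C₁ ≈ 144.737°  →  A = 180° − 50.6° − 144.737° ≈ -15.3371° ≤ 0, not a valid triangle

C = 35.26° (one solution)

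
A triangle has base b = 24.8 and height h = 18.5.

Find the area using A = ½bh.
A = ½·b·h = ½·24.8·18.5 = ½·458.8 = 229.4

Area = 229.4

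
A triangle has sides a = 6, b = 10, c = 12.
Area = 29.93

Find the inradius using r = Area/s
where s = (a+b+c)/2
s = (6 + 10 + 12)/2 = 28/2 = 14
r = Area/s = 29.93/14 ≈ 2.13786

r = 2.138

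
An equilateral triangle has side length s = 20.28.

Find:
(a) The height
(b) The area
(a) The height splits the triangle into two 30-60-90 halves: h = s·√3/2 = 20.28·1.73205/2 ≈ 35.126/2 ≈ 17.563
(b) Area = (√3/4)·s² = (√3/4)·20.28² = (√3/4)·411.2784 ≈ 0.433013·411.2784 ≈ 178.089

Height = 17.56, Area = 178.1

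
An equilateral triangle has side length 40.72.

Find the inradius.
r = Area/s with s the semi-perimeter.
Area = (√3/4)·40.72² = (√3/4)·1658.1184 ≈ 0.433013·1658.1184 ≈ 717.986
s = 3·40.72/2 = 61.08
r ≈ 717.986/61.08 ≈ 11.7549
(Equivalently r = side/(2√3) = 40.72/3.4641 ≈ 11.7549.)

r = 11.75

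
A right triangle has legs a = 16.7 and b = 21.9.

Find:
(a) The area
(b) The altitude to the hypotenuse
(a) The legs are perpendicular, so Area = ½·a·b = ½·16.7·21.9 = ½·365.73 = 182.865
(b) Hypotenuse c = √(a² + b²) = √(278.89 + 479.61) = √758.5 ≈ 27.5409
    Area = ½·c·h_c  ⇒  h_c = 2·Area/c = 365.73/27.5409 ≈ 13.2795

Area = 182.865, h_c = 13.28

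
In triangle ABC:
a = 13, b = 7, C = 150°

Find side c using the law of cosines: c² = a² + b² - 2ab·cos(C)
c² = 13² + 7² − 2·13·7·cos(150°)
cos(150°) ≈ -0.866025
c² ≈ 169 + 49 − 182·(-0.866025) ≈ 218 + 157.617 ≈ 375.617
c ≈ √375.617 ≈ 19.3808

c = 19.38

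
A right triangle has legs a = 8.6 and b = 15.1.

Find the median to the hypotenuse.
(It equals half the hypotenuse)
Hypotenuse c = √(a² + b²) = √(73.96 + 228.01) = √301.97 ≈ 17.3773
Median to hypotenuse = c/2 ≈ 17.3773/2 ≈ 8.68864

Median = 8.689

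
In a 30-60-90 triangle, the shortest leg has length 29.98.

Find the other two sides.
In a 30-60-90 triangle the sides are in ratio 1 : √3 : 2 (short leg : long leg : hypotenuse).
Long leg = 29.98·√3 ≈ 29.98·1.73205 ≈ 51.9269
Hypotenuse = 2·29.98 = 59.96

Long leg = 29.98√3 = 51.93, Hypotenuse = 59.96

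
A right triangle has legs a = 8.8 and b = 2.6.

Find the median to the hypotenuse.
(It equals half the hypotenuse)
Hypotenuse c = √(a² + b²) = √(77.44 + 6.76) = √84.2 ≈ 9.17606
Median to hypotenuse = c/2 ≈ 9.17606/2 ≈ 4.58803

Median = 4.588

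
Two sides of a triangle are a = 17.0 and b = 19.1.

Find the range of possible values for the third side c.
Triangle inequality: |a − b| < c < a + b
|a − b| = |17.0 − 19.1| = 2.1
a + b = 17.0 + 19.1 = 36.1

2.1 < c < 36.1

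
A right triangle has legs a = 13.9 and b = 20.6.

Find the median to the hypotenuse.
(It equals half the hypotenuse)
Hypotenuse c = √(a² + b²) = √(193.21 + 424.36) = √617.57 ≈ 24.851
Median to hypotenuse = c/2 ≈ 24.851/2 ≈ 12.4255

Median = 12.43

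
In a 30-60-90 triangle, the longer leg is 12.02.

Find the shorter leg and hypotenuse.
In a 30-60-90 triangle the sides are in ratio 1 : √3 : 2, so short leg = long leg/√3 and hypotenuse = 2·(short leg).
Short leg = 12.02/√3 ≈ 12.02/1.73205 ≈ 6.93975
Hypotenuse = 2·6.93975 ≈ 13.8795

Short leg = 6.94, Hypotenuse = 13.88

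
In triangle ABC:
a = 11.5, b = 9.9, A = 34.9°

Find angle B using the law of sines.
a/sin(A) = b/sin(B)  ⇒  sin(B) = b·sin(A)/a = 9.9·sin(34.9°)/11.5
sin(34.9°) ≈ 0.572146
sin(B) ≈ 9.9·0.572146/11.5 ≈ 5.66424/11.5 ≈ 0.492543
B = arcsin(0.492543) ≈ 29.5079°
(Since b ≤ a we need B ≤ A, so the obtuse alternative 180° − 29.5079° ≈ 150.492° is rejected.)

B = 29.51°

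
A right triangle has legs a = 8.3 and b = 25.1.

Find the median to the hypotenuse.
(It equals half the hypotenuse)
Hypotenuse c = √(a² + b²) = √(68.89 + 630.01) = √698.9 ≈ 26.4367
Median to hypotenuse = c/2 ≈ 26.4367/2 ≈ 13.2184

Median = 13.22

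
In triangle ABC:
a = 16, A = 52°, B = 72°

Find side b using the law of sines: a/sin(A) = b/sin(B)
a/sin(A) = b/sin(B)  ⇒  b = a·sin(B)/sin(A) = 16·sin(72°)/sin(52°)
sin(72°) ≈ 0.951057, sin(52°) ≈ 0.788011
b ≈ 16·0.951057/0.788011 ≈ 15.2169/0.788011 ≈ 19.3105

b = 19.31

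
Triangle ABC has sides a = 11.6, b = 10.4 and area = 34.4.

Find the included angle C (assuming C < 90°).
Area = ½·a·b·sin(C)  ⇒  sin(C) = 2·Area/(a·b) = 2·34.4/(11.6·10.4) = 68.8/120.64 ≈ 0.570292
C = arcsin(0.570292) ≈ 34.7706° (taking the acute solution since C < 90°)

C = 34.77°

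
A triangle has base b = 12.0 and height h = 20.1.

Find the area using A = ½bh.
A = ½·b·h = ½·12.0·20.1 = ½·241.2 = 120.6

Area = 120.6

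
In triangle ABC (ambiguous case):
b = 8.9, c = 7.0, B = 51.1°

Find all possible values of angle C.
b/sin(B) = c/sin(C)  ⇒  sin(C) = c·sin(B)/b = 7.0·sin(51.1°)/8.9
sin(51.1°) ≈ 0.778243
sin(C) ≈ 7.0·0.778243/8.9 ≈ 5.4477/8.9 ≈ 0.612101
Candidate 1: C₁ = arcsin(0.612101) ≈ 37.7416°  →  A = 180° − 51.1° − 37.7416° ≈ 91.1584° > 0, valid
Candidate 2: C₂ = 180° − C₁ ≈ 142.258°  →  A = 180° − 51.1° − 142.258° ≈ -13.3584° ≤ 0, not a valid triangle

C = 37.74° (one solution)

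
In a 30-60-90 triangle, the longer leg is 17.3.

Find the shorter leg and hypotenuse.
In a 30-60-90 triangle the sides are in ratio 1 : √3 : 2, so short leg = long leg/√3 and hypotenuse = 2·(short leg).
Short leg = 17.3/√3 ≈ 17.3/1.73205 ≈ 9.98816
Hypotenuse = 2·9.98816 ≈ 19.9763

Short leg = 9.988, Hypotenuse = 19.98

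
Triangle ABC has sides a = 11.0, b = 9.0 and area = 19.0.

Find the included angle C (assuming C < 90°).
Area = ½·a·b·sin(C)  ⇒  sin(C) = 2·Area/(a·b) = 2·19.0/(11.0·9.0) = 38/99 ≈ 0.383838
C = arcsin(0.383838) ≈ 22.5716° (taking the acute solution since C < 90°)

C = 22.57°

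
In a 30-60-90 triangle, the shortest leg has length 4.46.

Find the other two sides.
In a 30-60-90 triangle the sides are in ratio 1 : √3 : 2 (short leg : long leg : hypotenuse).
Long leg = 4.46·√3 ≈ 4.46·1.73205 ≈ 7.72495
Hypotenuse = 2·4.46 = 8.92

Long leg = 4.46√3 = 7.725, Hypotenuse = 8.92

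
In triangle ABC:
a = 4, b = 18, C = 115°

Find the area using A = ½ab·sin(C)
A = ½·a·b·sin(C) = ½·4·18·sin(115°)
sin(115°) ≈ 0.906308
A ≈ ½·72·0.906308 = 36·0.906308 ≈ 32.6271

Area = 32.63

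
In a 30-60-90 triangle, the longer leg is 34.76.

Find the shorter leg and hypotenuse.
In a 30-60-90 triangle the sides are in ratio 1 : √3 : 2, so short leg = long leg/√3 and hypotenuse = 2·(short leg).
Short leg = 34.76/√3 ≈ 34.76/1.73205 ≈ 20.0687
Hypotenuse = 2·20.0687 ≈ 40.1374

Short leg = 20.07, Hypotenuse = 40.14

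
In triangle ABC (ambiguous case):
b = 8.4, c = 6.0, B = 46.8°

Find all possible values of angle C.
b/sin(B) = c/sin(C)  ⇒  sin(C) = c·sin(B)/b = 6.0·sin(46.8°)/8.4
sin(46.8°) ≈ 0.728969
sin(C) ≈ 6.0·0.728969/8.4 ≈ 4.37381/8.4 ≈ 0.520692
Candidate 1: C₁ = arcsin(0.520692) ≈ 31.3787°  →  A = 180° − 46.8° − 31.3787° ≈ 101.821° > 0, valid
Candidate 2: C₂ = 180° − C₁ ≈ 148.621°  →  A = 180° − 46.8° − 148.621° ≈ -15.4213° ≤ 0, not a valid triangle

C = 31.38° (one solution)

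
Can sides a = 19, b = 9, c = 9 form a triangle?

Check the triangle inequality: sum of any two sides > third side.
a + b vs c: 19 + 9 = 28 > 9  ✓
a + c vs b: 19 + 9 = 28 > 9  ✓
b + c vs a: 9 + 9 = 18 ≤ 19  ✗

No: 9 + 9 = 18 is not > 19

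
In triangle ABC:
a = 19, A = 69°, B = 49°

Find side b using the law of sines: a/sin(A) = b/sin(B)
a/sin(A) = b/sin(B)  ⇒  b = a·sin(B)/sin(A) = 19·sin(49°)/sin(69°)
sin(49°) ≈ 0.75471, sin(69°) ≈ 0.93358
b ≈ 19·0.75471/0.93358 ≈ 14.3395/0.93358 ≈ 15.3597

b = 15.36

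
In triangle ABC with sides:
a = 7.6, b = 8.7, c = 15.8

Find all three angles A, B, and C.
Law of cosines for each angle (a² = 57.76, b² = 75.69, c² = 249.64):
cos(A) = (b² + c² − a²)/(2bc) = (75.69 + 249.64 − 57.76)/(2·8.7·15.8) = 267.57/274.92 ≈ 0.973265  ⇒  A ≈ 13.2785°
cos(B) = (a² + c² − b²)/(2ac) = (57.76 + 249.64 − 75.69)/(2·7.6·15.8) = 231.71/240.16 ≈ 0.964815  ⇒  B ≈ 15.2439°
cos(C) = (a² + b² − c²)/(2ab) = (57.76 + 75.69 − 249.64)/(2·7.6·8.7) = -116.19/132.24 ≈ -0.87863  ⇒  C ≈ 151.478°
Check: A + B + C ≈ 180°

A = 13.28°, B = 15.24°, C = 151.5°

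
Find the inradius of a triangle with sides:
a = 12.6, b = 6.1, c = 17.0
r = Area/s where s is the semi-perimeter.
s = (12.6 + 6.1 + 17.0)/2 = 35.7/2 = 17.85
Area = √(s(s−a)(s−b)(s−c)) = √(17.85·5.25·11.75·0.85) ≈ √935.954 ≈ 30.5934
r ≈ 30.5934/17.85 ≈ 1.71391

r = 1.714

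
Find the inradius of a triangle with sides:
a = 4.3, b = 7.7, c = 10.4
r = Area/s where s is the semi-perimeter.
s = (4.3 + 7.7 + 10.4)/2 = 22.4/2 = 11.2
Area = √(s(s−a)(s−b)(s−c)) = √(11.2·6.9·3.5·0.8) ≈ √216.384 ≈ 14.71
r ≈ 14.71/11.2 ≈ 1.31339

r = 1.313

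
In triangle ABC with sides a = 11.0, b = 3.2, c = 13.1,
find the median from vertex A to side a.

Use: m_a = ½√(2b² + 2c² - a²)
m_a = ½√(2·3.2² + 2·13.1² − 11.0²) = ½√(2·10.24 + 2·171.61 − 121) = ½√(20.48 + 343.22 − 121) = ½√242.7
√242.7 ≈ 15.5788, so m_a ≈ 7.78942

m_a = 7.789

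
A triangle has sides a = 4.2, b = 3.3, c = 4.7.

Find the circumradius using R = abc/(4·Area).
First find the area with Heron's formula.
s = (4.2 + 3.3 + 4.7)/2 = 6.1
Area = √(s(s−a)(s−b)(s−c)) = √(6.1·1.9·2.8·1.4) ≈ √45.4328 ≈ 6.74039
abc = 4.2·3.3·4.7 = 65.142
R = abc/(4·Area) ≈ 65.142/(4·6.74039) = 65.142/26.9615 ≈ 2.41611

R = 2.416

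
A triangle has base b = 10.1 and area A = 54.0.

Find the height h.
A = ½·b·h  ⇒  h = 2A/b = 2·54.0/10.1 = 108/10.1 ≈ 10.6931

h = 10.69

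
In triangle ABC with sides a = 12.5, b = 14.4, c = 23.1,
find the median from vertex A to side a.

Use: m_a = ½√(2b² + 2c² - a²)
m_a = ½√(2·14.4² + 2·23.1² − 12.5²) = ½√(2·207.36 + 2·533.61 − 156.25) = ½√(414.72 + 1067.22 − 156.25) = ½√1325.69
√1325.69 ≈ 36.41, so m_a ≈ 18.205

m_a = 18.21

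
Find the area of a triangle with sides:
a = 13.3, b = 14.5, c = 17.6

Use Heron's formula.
s = (13.3 + 14.5 + 17.6)/2 = 45.4/2 = 22.7
s − a = 9.4, s − b = 8.2, s − c = 5.1
s(s−a)(s−b)(s−c) = 22.7·9.4·8.2·5.1 ≈ 8923.55
Area = √8923.55 ≈ 94.4646

Area = 94.46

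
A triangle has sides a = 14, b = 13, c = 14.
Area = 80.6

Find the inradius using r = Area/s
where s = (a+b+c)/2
s = (14 + 13 + 14)/2 = 41/2 = 20.5
r = Area/s = 80.6/20.5 ≈ 3.93171

r = 3.932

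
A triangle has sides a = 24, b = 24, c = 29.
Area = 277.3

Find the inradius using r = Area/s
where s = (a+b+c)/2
s = (24 + 24 + 29)/2 = 77/2 = 38.5
r = Area/s = 277.3/38.5 ≈ 7.2026

r = 7.203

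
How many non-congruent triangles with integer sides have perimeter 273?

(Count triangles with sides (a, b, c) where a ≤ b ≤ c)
Let a ≤ b ≤ c with a + b + c = 273. The only binding inequality is a + b > c, i.e. 273 − c > c, so c < 273/2; and c ≥ 273/3 since c is the largest side.
So 91 ≤ c ≤ 136. For each c, b runs from ⌈(273 − c)/2⌉ up to c (then a = 273 − b − c satisfies 1 ≤ a ≤ b automatically), giving c − ⌈(273 − c)/2⌉ + 1 choices.
Summing over c: 1 + 2 + 4 + 5 + … + 67 + 68  (46 terms, c = 91, …, 136) = 1587
Check (closed form: nearest integer to p²/48 for even p, (p+3)²/48 for odd p): (273+3)²/48 = 276²/48 = 76176/48 ≈ 1587.00 → 1587

1587 triangles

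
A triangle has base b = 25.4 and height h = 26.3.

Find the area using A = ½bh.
A = ½·b·h = ½·25.4·26.3 = ½·668.02 = 334.01

Area = 334.01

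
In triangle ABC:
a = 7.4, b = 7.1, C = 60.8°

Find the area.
Two sides and the included angle (SAS): A = ½·a·b·sin(C) = ½·7.4·7.1·sin(60.8°)
sin(60.8°) ≈ 0.872922
A ≈ ½·52.54·0.872922 = 26.27·0.872922 ≈ 22.9317

Area = 22.93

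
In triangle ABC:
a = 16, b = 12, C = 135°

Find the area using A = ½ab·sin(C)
A = ½·a·b·sin(C) = ½·16·12·sin(135°)
sin(135°) ≈ 0.707107
A ≈ ½·192·0.707107 = 96·0.707107 ≈ 67.8823

Area = 67.88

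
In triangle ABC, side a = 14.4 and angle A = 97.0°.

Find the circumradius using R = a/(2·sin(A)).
R = a/(2·sin(A)) = 14.4/(2·sin(97.0°))
sin(97.0°) ≈ 0.992546
R ≈ 14.4/(2·0.992546) = 14.4/1.98509 ≈ 7.25407

R = 7.254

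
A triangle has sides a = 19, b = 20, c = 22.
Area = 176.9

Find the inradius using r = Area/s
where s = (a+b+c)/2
s = (19 + 20 + 22)/2 = 61/2 = 30.5
r = Area/s = 176.9/30.5 ≈ 5.8

r = 5.8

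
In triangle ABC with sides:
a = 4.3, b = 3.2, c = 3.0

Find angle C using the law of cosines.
c² = a² + b² − 2ab·cos(C)  ⇒  cos(C) = (a² + b² − c²)/(2ab)
cos(C) = (4.3² + 3.2² − 3.0²)/(2·4.3·3.2) = (18.49 + 10.24 − 9)/27.52 = 19.73/27.52 ≈ 0.716933
C = arccos(0.716933) ≈ 44.1981°

C = 44.2°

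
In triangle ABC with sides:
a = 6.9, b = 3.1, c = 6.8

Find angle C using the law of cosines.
c² = a² + b² − 2ab·cos(C)  ⇒  cos(C) = (a² + b² − c²)/(2ab)
cos(C) = (6.9² + 3.1² − 6.8²)/(2·6.9·3.1) = (47.61 + 9.61 − 46.24)/42.78 = 10.98/42.78 ≈ 0.256662
C = arccos(0.256662) ≈ 75.1279°

C = 75.13°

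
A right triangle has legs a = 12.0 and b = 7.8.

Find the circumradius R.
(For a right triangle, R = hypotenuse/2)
Hypotenuse c = √(a² + b²) = √(144 + 60.84) = √204.84 ≈ 14.3122
R = c/2 ≈ 14.3122/2 ≈ 7.15612

R = 7.156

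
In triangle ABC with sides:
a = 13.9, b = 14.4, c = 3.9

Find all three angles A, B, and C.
Law of cosines for each angle (a² = 193.21, b² = 207.36, c² = 15.21):
cos(A) = (b² + c² − a²)/(2bc) = (207.36 + 15.21 − 193.21)/(2·14.4·3.9) = 29.36/112.32 ≈ 0.261396  ⇒  A ≈ 74.8471°
cos(B) = (a² + c² − b²)/(2ac) = (193.21 + 15.21 − 207.36)/(2·13.9·3.9) = 1.06/108.42 ≈ 0.00977679  ⇒  B ≈ 89.4398°
cos(C) = (a² + b² − c²)/(2ab) = (193.21 + 207.36 − 15.21)/(2·13.9·14.4) = 385.36/400.32 ≈ 0.96263  ⇒  C ≈ 15.7131°
Check: A + B + C ≈ 180°

A = 74.85°, B = 89.44°, C = 15.71°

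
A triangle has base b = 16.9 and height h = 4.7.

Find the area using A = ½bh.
A = ½·b·h = ½·16.9·4.7 = ½·79.43 = 39.715

Area = 39.715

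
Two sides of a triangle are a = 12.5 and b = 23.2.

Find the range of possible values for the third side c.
Triangle inequality: |a − b| < c < a + b
|a − b| = |12.5 − 23.2| = 10.7
a + b = 12.5 + 23.2 = 35.7

10.7 < c < 35.7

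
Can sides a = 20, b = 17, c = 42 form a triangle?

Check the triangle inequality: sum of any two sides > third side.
a + b vs c: 20 + 17 = 37 ≤ 42  ✗
a + c vs b: 20 + 42 = 62 > 17  ✓
b + c vs a: 17 + 42 = 59 > 20  ✓

No: 20 + 17 = 37 is not > 42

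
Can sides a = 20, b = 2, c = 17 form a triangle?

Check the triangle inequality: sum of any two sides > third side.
a + b vs c: 20 + 2 = 22 > 17  ✓
a + c vs b: 20 + 17 = 37 > 2  ✓
b + c vs a: 2 + 17 = 19 ≤ 20  ✗

No: 2 + 17 = 19 is not > 20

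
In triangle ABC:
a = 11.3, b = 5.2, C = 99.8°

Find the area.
Two sides and the included angle (SAS): A = ½·a·b·sin(C) = ½·11.3·5.2·sin(99.8°)
sin(99.8°) ≈ 0.985408
A ≈ ½·58.76·0.985408 = 29.38·0.985408 ≈ 28.9513

Area = 28.95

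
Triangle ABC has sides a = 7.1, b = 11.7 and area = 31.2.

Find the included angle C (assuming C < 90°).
Area = ½·a·b·sin(C)  ⇒  sin(C) = 2·Area/(a·b) = 2·31.2/(7.1·11.7) = 62.4/83.07 ≈ 0.751174
C = arcsin(0.751174) ≈ 48.6922° (taking the acute solution since C < 90°)

C = 48.69°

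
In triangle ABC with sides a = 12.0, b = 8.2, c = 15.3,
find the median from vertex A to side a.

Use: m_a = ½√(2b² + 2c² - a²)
m_a = ½√(2·8.2² + 2·15.3² − 12.0²) = ½√(2·67.24 + 2·234.09 − 144) = ½√(134.48 + 468.18 − 144) = ½√458.66
√458.66 ≈ 21.4163, so m_a ≈ 10.7082

m_a = 10.71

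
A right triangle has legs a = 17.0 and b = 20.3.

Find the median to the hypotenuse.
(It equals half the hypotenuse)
Hypotenuse c = √(a² + b²) = √(289 + 412.09) = √701.09 ≈ 26.4781
Median to hypotenuse = c/2 ≈ 26.4781/2 ≈ 13.2391

Median = 13.24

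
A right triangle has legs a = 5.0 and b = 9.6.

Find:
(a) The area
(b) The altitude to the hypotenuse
(a) The legs are perpendicular, so Area = ½·a·b = ½·5.0·9.6 = ½·48 = 24
(b) Hypotenuse c = √(a² + b²) = √(25 + 92.16) = √117.16 ≈ 10.824
    Area = ½·c·h_c  ⇒  h_c = 2·Area/c = 48/10.824 ≈ 4.43457

Area = 24, h_c = 4.435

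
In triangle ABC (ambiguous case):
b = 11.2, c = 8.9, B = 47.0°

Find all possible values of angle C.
b/sin(B) = c/sin(C)  ⇒  sin(C) = c·sin(B)/b = 8.9·sin(47.0°)/11.2
sin(47.0°) ≈ 0.731354
sin(C) ≈ 8.9·0.731354/11.2 ≈ 6.50905/11.2 ≈ 0.581165
Candidate 1: C₁ = arcsin(0.581165) ≈ 35.5325°  →  A = 180° − 47.0° − 35.5325° ≈ 97.4675° > 0, valid
Candidate 2: C₂ = 180° − C₁ ≈ 144.467°  →  A = 180° − 47.0° − 144.467° ≈ -11.4675° ≤ 0, not a valid triangle

C = 35.53° (one solution)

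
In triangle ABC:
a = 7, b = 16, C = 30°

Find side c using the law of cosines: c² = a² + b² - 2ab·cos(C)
c² = 7² + 16² − 2·7·16·cos(30°)
cos(30°) ≈ 0.866025
c² ≈ 49 + 256 − 224·(0.866025) ≈ 305 − 193.99 ≈ 111.01
c ≈ √111.01 ≈ 10.5361

c = 10.54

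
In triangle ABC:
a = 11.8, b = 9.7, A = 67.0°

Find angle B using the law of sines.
a/sin(A) = b/sin(B)  ⇒  sin(B) = b·sin(A)/a = 9.7·sin(67.0°)/11.8
sin(67.0°) ≈ 0.920505
sin(B) ≈ 9.7·0.920505/11.8 ≈ 8.9289/11.8 ≈ 0.756686
B = arcsin(0.756686) ≈ 49.1729°
(Since b ≤ a we need B ≤ A, so the obtuse alternative 180° − 49.1729° ≈ 130.827° is rejected.)

B = 49.17°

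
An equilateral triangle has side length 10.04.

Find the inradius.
r = Area/s with s the semi-perimeter.
Area = (√3/4)·10.04² = (√3/4)·100.8016 ≈ 0.433013·100.8016 ≈ 43.6484
s = 3·10.04/2 = 15.06
r ≈ 43.6484/15.06 ≈ 2.8983
(Equivalently r = side/(2√3) = 10.04/3.4641 ≈ 2.8983.)

r = 2.898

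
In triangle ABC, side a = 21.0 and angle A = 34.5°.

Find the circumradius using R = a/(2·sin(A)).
R = a/(2·sin(A)) = 21.0/(2·sin(34.5°))
sin(34.5°) ≈ 0.566406
R ≈ 21.0/(2·0.566406) = 21.0/1.13281 ≈ 18.5379

R = 18.54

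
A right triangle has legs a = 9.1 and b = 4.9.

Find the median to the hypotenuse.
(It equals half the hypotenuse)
Hypotenuse c = √(a² + b²) = √(82.81 + 24.01) = √106.82 ≈ 10.3354
Median to hypotenuse = c/2 ≈ 10.3354/2 ≈ 5.16769

Median = 5.168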